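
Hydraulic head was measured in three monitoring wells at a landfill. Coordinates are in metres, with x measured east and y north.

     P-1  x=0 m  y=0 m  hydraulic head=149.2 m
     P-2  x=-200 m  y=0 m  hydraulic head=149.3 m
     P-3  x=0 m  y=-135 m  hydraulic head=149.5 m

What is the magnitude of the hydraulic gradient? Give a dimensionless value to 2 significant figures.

∂h/∂x = (149.3 − 149.2) / (-200 − 0) = -0.0005000
∂h/∂y = (149.5 − 149.2) / (-135 − 0) = -0.002222
|∇h| = √(-0.0005000² + -0.002222²) = 0.002278

0.0023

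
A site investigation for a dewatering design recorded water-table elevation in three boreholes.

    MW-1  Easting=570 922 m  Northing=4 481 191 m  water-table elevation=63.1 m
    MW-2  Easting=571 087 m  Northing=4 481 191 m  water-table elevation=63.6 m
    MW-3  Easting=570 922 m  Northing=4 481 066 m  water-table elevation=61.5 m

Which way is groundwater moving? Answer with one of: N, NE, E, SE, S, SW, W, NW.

S

∂h/∂x = (63.6 − 63.1) / (571087 − 570922) = +0.003030
∂h/∂y = (61.5 − 63.1) / (4481066 − 4481191) = +0.01280
Flow = −∇h = (-0.003030 east, -0.01280 north), which points south.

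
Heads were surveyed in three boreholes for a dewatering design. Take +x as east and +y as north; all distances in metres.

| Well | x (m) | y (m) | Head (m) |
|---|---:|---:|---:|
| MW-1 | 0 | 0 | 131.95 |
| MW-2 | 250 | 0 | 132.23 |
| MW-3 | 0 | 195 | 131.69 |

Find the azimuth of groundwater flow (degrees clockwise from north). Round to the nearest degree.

∂h/∂x = (132.23 − 131.95) / (250 − 0) = +0.001120
∂h/∂y = (131.69 − 131.95) / (195 − 0) = -0.001333
Flow direction (−∇h) has components (-0.001120 E, +0.001333 N).
Azimuth = atan2(E, N) = atan2(-0.001120, +0.001333) = 320.0° ≈ 320°.

320°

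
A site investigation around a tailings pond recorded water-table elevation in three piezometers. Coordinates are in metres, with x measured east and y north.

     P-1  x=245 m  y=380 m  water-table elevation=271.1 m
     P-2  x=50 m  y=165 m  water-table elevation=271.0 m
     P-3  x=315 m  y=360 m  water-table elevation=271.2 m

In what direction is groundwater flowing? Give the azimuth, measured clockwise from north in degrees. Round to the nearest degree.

298°

Three-point gradient (reference P-1): Δ to P-2 = (-195, -215, -0.1), Δ to P-3 = (70, -20, +0.1).
∂h/∂x = +0.001240, ∂h/∂y = -0.0006596 (det = 18950).
Flow direction (−∇h) has components (-0.001240 E, +0.0006596 N).
Azimuth = atan2(E, N) = atan2(-0.001240, +0.0006596) = 298.0° ≈ 298°.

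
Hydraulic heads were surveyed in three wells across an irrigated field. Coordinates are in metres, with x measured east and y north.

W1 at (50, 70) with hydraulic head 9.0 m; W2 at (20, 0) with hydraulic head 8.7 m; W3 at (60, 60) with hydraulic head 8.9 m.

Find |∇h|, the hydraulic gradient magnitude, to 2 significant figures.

Taking W1 as reference: W2−W1 = (-30, -70, -0.3); W3−W1 = (10, -10, -0.1).
Solve a·Δx + b·Δy = Δh: det = (-30)·(-10) − 10·(-70) = 1000.
∂h/∂x = [(-0.3)·(-10) − (-0.1)·(-70)] / 1000 = -0.004000
∂h/∂y = [(-30)·(-0.1) − 10·(-0.3)] / 1000 = +0.006000
|∇h| = √(-0.004000² + 0.006000²) = 0.007211

0.0072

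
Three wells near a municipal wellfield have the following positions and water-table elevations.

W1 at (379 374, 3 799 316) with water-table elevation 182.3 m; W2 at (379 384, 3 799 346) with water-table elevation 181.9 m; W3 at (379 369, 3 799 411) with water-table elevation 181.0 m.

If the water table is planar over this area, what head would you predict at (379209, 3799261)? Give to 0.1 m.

Differences from W1: to W2 (Δx, Δy, Δh) = (10, 30, -0.4); to W3 = (-5, 95, -1.3).
Solve a·Δx + b·Δy = Δh: det = 10·95 − (-5)·30 = 1100.
∂h/∂x = [(-0.4)·95 − (-1.3)·30] / 1100 = +0.0009091
∂h/∂y = [10·(-1.3) − (-5)·(-0.4)] / 1100 = -0.01364
h(379209, 3799261) = 182.3 + (+0.0009091)·(-165) + (-0.01364)·(-55) = 182.3 -0.150 +0.750 = 182.900 m.

182.9 m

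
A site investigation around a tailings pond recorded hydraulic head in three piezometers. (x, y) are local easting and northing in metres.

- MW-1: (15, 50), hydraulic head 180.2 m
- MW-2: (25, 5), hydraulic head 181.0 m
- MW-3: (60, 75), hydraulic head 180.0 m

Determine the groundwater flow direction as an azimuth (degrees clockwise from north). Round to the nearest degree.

344°

Differences from MW-1: to MW-2 (Δx, Δy, Δh) = (10, -45, +0.8); to MW-3 = (45, 25, -0.2).
Determinant of the coordinate differences = 10·25 − 45·(-45) = 2275.
∂h/∂x = [(+0.8)·25 − (-0.2)·(-45)] / 2275 = +0.004835
∂h/∂y = [10·(-0.2) − 45·(+0.8)] / 2275 = -0.01670
Flow direction (−∇h) has components (-0.004835 E, +0.01670 N).
Azimuth = atan2(E, N) = atan2(-0.004835, +0.01670) = 343.9° ≈ 344°.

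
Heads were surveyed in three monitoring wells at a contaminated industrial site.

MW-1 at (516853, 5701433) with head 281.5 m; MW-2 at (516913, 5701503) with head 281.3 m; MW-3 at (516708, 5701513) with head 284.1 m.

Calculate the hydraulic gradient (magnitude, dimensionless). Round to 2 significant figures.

0.016

Differences from MW-1: to MW-2 (Δx, Δy, Δh) = (60, 70, -0.2); to MW-3 = (-145, 80, +2.6).
Determinant of the coordinate differences = 60·80 − (-145)·70 = 14950.
∂h/∂x = [(-0.2)·80 − (+2.6)·70] / 14950 = -0.01324
∂h/∂y = [60·(+2.6) − (-145)·(-0.2)] / 14950 = +0.008495
|∇h| = √(-0.01324² + 0.008495²) = 0.01573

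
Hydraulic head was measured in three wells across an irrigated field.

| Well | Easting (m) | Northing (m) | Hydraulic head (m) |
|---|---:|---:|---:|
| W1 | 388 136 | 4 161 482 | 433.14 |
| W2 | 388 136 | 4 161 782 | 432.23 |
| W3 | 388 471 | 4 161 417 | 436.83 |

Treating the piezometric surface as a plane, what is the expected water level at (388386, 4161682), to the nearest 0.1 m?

Taking W1 as reference: W2−W1 = (0, 300, -0.91); W3−W1 = (335, -65, +3.69).
Determinant of the coordinate differences = 0·(-65) − 335·300 = -100500.
∂h/∂x = [(-0.91)·(-65) − (+3.69)·300] / -100500 = +0.01043
∂h/∂y = [0·(+3.69) − 335·(-0.91)] / -100500 = -0.003033
h(388386, 4161682) = 433.14 + (+0.01043)·(250) + (-0.003033)·(200) = 433.14 +2.607 -0.607 = 435.140 m.

435.1 m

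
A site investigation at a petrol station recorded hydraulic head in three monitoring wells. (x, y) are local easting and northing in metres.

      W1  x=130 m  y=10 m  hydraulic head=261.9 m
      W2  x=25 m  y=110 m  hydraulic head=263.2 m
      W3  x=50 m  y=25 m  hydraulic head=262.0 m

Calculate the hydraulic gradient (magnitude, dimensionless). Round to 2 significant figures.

0.015

Taking W1 as reference: W2−W1 = (-105, 100, +1.3); W3−W1 = (-80, 15, +0.1).
Determinant of the coordinate differences = (-105)·15 − (-80)·100 = 6425.
∂h/∂x = [(+1.3)·15 − (+0.1)·100] / 6425 = +0.001479
∂h/∂y = [(-105)·(+0.1) − (-80)·(+1.3)] / 6425 = +0.01455
|∇h| = √(0.001479² + 0.01455²) = 0.01462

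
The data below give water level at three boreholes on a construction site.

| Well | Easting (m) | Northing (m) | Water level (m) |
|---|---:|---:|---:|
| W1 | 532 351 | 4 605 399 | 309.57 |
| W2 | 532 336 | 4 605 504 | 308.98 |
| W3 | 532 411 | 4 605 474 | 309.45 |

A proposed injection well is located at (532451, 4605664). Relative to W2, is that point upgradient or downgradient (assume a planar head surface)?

downgradient

With h = a·x + b·y + c and W1 as origin, the differences give:
  (-15)·a + 105·b = -0.59
  60·a + 75·b = -0.12
Eliminate b (×75 and ×105, subtract): -7425·a = -31.650 → a = ∂h/∂x = +0.004263
Back-substitute: b = ∂h/∂y = -0.005010.
Head at (532451, 4605664) = 309.57 + (+0.004263)·(100) + (-0.005010)·(265) = 308.67 m.
That is lower than the 308.98 m at W2, so the point is downgradient.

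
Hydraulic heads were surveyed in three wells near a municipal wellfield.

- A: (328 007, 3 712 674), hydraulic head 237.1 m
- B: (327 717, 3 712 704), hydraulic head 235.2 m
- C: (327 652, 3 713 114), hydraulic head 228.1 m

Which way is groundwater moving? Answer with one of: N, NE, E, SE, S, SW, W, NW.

N

Taking A as reference: B−A = (-290, 30, -1.9); C−A = (-355, 440, -9.0).
Determinant of the coordinate differences = (-290)·440 − (-355)·30 = -116950.
∂h/∂x = [(-1.9)·440 − (-9.0)·30] / -116950 = +0.004840
∂h/∂y = [(-290)·(-9.0) − (-355)·(-1.9)] / -116950 = -0.01655
Flow = −∇h = (-0.004840 east, +0.01655 north), which points north.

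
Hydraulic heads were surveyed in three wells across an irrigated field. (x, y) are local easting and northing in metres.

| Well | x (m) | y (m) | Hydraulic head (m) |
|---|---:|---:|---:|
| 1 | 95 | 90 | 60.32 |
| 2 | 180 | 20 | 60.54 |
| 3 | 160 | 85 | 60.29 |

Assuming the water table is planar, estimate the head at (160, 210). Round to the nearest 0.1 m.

59.8 m

Taking 1 as reference: 2−1 = (85, -70, +0.22); 3−1 = (65, -5, -0.03).
Solve a·Δx + b·Δy = Δh: det = 85·(-5) − 65·(-70) = 4125.
∂h/∂x = [(+0.22)·(-5) − (-0.03)·(-70)] / 4125 = -0.0007758
∂h/∂y = [85·(-0.03) − 65·(+0.22)] / 4125 = -0.004085
h(160, 210) = 60.32 + (-0.0007758)·(65) + (-0.004085)·(120) = 60.32 -0.050 -0.490 = 59.779 m.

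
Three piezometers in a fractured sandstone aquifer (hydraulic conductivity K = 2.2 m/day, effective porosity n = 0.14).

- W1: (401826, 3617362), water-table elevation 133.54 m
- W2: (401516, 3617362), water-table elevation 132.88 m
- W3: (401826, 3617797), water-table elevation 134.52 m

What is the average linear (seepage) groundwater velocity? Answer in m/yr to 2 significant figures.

18 m/yr

∂h/∂x = (132.88 − 133.54) / (401516 − 401826) = +0.002129
∂h/∂y = (134.52 − 133.54) / (3617797 − 3617362) = +0.002253
|∇h| = √(0.002129² + 0.002253²) = 0.0031
Seepage velocity v = K·i/n = 2.2 × 0.0031 / 0.14 = 0.04871 m/day = 17.79 m/yr.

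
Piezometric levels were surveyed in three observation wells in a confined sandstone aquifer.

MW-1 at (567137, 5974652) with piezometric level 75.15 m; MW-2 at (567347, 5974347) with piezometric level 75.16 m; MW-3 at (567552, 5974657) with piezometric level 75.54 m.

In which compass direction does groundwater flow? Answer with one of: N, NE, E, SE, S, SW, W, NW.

SW

With h = a·x + b·y + c and MW-1 as origin, the differences give:
  210·a + (-305)·b = +0.01
  415·a + 5·b = +0.39
Eliminate b (×5 and ×(-305), subtract): 127625·a = 119.000 → a = ∂h/∂x = +0.0009324
Back-substitute: b = ∂h/∂y = +0.0006092.
Flow = −∇h = (-0.0009324 east, -0.0006092 north), which points southwest.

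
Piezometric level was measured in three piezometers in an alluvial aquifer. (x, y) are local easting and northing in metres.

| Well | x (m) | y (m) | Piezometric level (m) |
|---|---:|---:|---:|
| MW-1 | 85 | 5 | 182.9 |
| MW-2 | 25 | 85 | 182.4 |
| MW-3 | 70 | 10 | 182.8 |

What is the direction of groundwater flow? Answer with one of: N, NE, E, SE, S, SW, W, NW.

W

Three-point gradient (reference MW-1): Δ to MW-2 = (-60, 80, -0.5), Δ to MW-3 = (-15, 5, -0.1).
∂h/∂x = +0.006111, ∂h/∂y = -0.001667 (det = 900).
Flow = −∇h = (-0.006111 east, +0.001667 north), which points west.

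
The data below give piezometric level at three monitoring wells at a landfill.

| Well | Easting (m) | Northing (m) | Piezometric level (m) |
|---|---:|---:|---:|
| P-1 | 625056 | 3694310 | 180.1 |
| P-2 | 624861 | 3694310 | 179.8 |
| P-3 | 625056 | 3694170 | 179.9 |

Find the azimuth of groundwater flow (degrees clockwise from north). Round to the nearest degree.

∂h/∂x = (179.8 − 180.1) / (624861 − 625056) = +0.001538
∂h/∂y = (179.9 − 180.1) / (3694170 − 3694310) = +0.001429
Flow direction (−∇h) has components (-0.001538 E, -0.001429 N).
Azimuth = atan2(E, N) = atan2(-0.001538, -0.001429) = 227.1° ≈ 227°.

227°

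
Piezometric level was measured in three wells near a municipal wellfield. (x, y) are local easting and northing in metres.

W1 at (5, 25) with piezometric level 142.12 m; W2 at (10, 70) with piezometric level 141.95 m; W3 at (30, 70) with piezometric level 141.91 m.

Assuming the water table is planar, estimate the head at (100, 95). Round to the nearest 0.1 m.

141.7 m

With h = a·x + b·y + c and W1 as origin, the differences give:
  5·a + 45·b = -0.17
  25·a + 45·b = -0.21
Eliminate b (×45 and ×45, subtract): -900·a = 1.800 → a = ∂h/∂x = -0.002000
Back-substitute: b = ∂h/∂y = -0.003556.
h(100, 95) = 142.12 + (-0.002000)·(95) + (-0.003556)·(70) = 142.12 -0.190 -0.249 = 141.681 m.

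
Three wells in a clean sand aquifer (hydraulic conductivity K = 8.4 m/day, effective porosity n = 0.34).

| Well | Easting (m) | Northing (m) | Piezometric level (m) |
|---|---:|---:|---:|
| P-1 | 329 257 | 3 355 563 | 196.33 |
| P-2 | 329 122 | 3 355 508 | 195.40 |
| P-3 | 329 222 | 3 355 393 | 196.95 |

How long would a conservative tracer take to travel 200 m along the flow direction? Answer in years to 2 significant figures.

2.1 years

With h = a·x + b·y + c and P-1 as origin, the differences give:
  (-135)·a + (-55)·b = -0.93
  (-35)·a + (-170)·b = +0.62
Eliminate b (×(-170) and ×(-55), subtract): 21025·a = 192.200 → a = ∂h/∂x = +0.009141
Back-substitute: b = ∂h/∂y = -0.005529.
|∇h| = √(0.009141² + -0.005529²) = 0.01068
Seepage velocity v = K·i/n = 8.4 × 0.01068 / 0.34 = 0.2639 m/day.
t = 200 / 0.2639 = 757.9 days = 2.08 years.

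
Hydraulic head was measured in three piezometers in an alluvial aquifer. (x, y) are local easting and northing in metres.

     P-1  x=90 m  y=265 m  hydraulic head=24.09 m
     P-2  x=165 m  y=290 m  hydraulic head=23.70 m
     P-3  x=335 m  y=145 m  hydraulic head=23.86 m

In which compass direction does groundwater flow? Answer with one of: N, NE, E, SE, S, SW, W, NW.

NE

With h = a·x + b·y + c and P-1 as origin, the differences give:
  75·a + 25·b = -0.39
  245·a + (-120)·b = -0.23
Eliminate b (×(-120) and ×25, subtract): -15125·a = 52.550 → a = ∂h/∂x = -0.003474
Back-substitute: b = ∂h/∂y = -0.005177.
Flow = −∇h = (+0.003474 east, +0.005177 north), which points northeast.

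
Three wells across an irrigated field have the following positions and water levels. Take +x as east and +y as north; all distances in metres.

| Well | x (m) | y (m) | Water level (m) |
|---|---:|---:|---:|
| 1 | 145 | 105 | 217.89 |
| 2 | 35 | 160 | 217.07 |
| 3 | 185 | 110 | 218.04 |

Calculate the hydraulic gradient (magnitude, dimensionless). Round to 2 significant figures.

0.0074

With h = a·x + b·y + c and 1 as origin, the differences give:
  (-110)·a + 55·b = -0.82
  40·a + 5·b = +0.15
Eliminate b (×5 and ×55, subtract): -2750·a = -12.350 → a = ∂h/∂x = +0.004491
Back-substitute: b = ∂h/∂y = -0.005927.
|∇h| = √(0.004491² + -0.005927²) = 0.007436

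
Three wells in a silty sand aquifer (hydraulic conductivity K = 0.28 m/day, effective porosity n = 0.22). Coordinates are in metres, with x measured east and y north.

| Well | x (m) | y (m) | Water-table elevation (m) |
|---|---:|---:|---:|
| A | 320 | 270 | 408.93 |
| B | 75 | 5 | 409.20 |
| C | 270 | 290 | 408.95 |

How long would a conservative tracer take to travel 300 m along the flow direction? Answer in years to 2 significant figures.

850 years

Differences from A: to B (Δx, Δy, Δh) = (-245, -265, +0.27); to C = (-50, 20, +0.02).
Determinant of the coordinate differences = (-245)·20 − (-50)·(-265) = -18150.
∂h/∂x = [(+0.27)·20 − (+0.02)·(-265)] / -18150 = -0.0005895
∂h/∂y = [(-245)·(+0.02) − (-50)·(+0.27)] / -18150 = -0.0004738
|∇h| = √(-0.0005895² + -0.0004738²) = 0.0007563
Seepage velocity v = K·i/n = 0.28 × 0.0007563 / 0.22 = 0.0009626 m/day.
t = 300 / 0.0009626 = 3.117e+05 days = 853 years.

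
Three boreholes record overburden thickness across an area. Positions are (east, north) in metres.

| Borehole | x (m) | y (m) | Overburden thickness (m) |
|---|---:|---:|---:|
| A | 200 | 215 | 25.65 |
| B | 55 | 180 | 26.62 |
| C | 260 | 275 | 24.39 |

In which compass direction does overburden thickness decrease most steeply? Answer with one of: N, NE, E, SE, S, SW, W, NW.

Differences from A: to B (Δx, Δy, Δh) = (-145, -35, +0.97); to C = (60, 60, -1.26).
Solve a·Δx + b·Δy = Δd: det = (-145)·60 − 60·(-35) = -6600.
∂d/∂x = [(+0.97)·60 − (-1.26)·(-35)] / -6600 = -0.002136
∂d/∂y = [(-145)·(-1.26) − 60·(+0.97)] / -6600 = -0.01886
Steepest decrease is along −∇f = (+0.002136 E, +0.01886 N) → north.

N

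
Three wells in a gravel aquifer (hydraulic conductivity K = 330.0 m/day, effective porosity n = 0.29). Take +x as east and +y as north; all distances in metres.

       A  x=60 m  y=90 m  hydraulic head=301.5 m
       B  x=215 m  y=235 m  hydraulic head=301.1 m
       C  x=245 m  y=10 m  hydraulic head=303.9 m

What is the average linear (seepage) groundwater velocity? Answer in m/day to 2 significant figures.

Three-point gradient (reference A): Δ to B = (155, 145, -0.4), Δ to C = (185, -80, +2.4).
∂h/∂x = +0.008056, ∂h/∂y = -0.01137 (det = -39225).
|∇h| = √(0.008056² + -0.01137²) = 0.01393
Seepage velocity v = K·i/n = 330.0 × 0.01393 / 0.29 = 15.85 m/day.

16 m/day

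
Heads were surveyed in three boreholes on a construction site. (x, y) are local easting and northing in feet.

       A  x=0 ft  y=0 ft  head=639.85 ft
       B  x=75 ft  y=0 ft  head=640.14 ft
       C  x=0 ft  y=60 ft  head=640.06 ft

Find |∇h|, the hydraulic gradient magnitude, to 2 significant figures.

∂h/∂x = (640.14 − 639.85) / (75 − 0) = +0.003867
∂h/∂y = (640.06 − 639.85) / (60 − 0) = +0.003500
|∇h| = √(0.003867² + 0.003500²) = 0.005216

0.0052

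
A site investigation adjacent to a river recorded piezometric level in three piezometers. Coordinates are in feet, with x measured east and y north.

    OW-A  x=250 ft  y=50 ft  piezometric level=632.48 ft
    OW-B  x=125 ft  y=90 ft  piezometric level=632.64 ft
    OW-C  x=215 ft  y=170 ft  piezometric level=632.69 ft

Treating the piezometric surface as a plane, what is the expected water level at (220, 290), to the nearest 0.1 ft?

632.9 ft

With h = a·x + b·y + c and OW-A as origin, the differences give:
  (-125)·a + 40·b = +0.16
  (-35)·a + 120·b = +0.21
Eliminate b (×120 and ×40, subtract): -13600·a = 10.800 → a = ∂h/∂x = -0.0007941
Back-substitute: b = ∂h/∂y = +0.001518.
h(220, 290) = 632.48 + (-0.0007941)·(-30) + (+0.001518)·(240) = 632.48 +0.024 +0.364 = 632.868 ft.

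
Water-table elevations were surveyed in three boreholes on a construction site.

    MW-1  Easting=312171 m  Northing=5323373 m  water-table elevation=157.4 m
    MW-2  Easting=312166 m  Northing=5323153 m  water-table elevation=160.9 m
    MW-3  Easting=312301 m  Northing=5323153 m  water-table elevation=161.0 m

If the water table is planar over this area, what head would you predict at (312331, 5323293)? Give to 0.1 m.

158.8 m

Differences from MW-1: to MW-2 (Δx, Δy, Δh) = (-5, -220, +3.5); to MW-3 = (130, -220, +3.6).
Solve a·Δx + b·Δy = Δh: det = (-5)·(-220) − 130·(-220) = 29700.
∂h/∂x = [(+3.5)·(-220) − (+3.6)·(-220)] / 29700 = +0.0007407
∂h/∂y = [(-5)·(+3.6) − 130·(+3.5)] / 29700 = -0.01593
h(312331, 5323293) = 157.4 + (+0.0007407)·(160) + (-0.01593)·(-80) = 157.4 +0.119 +1.274 = 158.793 m.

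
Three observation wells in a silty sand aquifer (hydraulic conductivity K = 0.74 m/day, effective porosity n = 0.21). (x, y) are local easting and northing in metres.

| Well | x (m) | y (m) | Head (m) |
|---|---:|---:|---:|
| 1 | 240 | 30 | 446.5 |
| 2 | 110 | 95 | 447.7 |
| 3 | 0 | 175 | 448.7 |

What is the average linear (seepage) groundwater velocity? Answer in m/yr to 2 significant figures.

12 m/yr

With h = a·x + b·y + c and 1 as origin, the differences give:
  (-130)·a + 65·b = +1.2
  (-240)·a + 145·b = +2.2
Eliminate b (×145 and ×65, subtract): -3250·a = 31.00 → a = ∂h/∂x = -0.009538
Back-substitute: b = ∂h/∂y = -0.0006154.
|∇h| = √(-0.009538² + -0.0006154²) = 0.009558
Seepage velocity v = K·i/n = 0.74 × 0.009558 / 0.21 = 0.03368 m/day = 12.3 m/yr.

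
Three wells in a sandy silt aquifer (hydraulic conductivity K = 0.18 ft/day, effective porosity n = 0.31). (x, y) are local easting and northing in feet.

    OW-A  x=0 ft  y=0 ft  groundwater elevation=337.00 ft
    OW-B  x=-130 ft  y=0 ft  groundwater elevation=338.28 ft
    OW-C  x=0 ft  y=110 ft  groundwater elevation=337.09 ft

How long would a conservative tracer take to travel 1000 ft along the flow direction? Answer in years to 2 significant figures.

480 years

∂h/∂x = (338.28 − 337.00) / (-130 − 0) = -0.009846
∂h/∂y = (337.09 − 337.00) / (110 − 0) = +0.0008182
|∇h| = √(-0.009846² + 0.0008182²) = 0.00988
Seepage velocity v = K·i/n = 0.18 × 0.00988 / 0.31 = 0.005737 ft/day.
t = 1000 / 0.005737 = 1.743e+05 days = 477 years.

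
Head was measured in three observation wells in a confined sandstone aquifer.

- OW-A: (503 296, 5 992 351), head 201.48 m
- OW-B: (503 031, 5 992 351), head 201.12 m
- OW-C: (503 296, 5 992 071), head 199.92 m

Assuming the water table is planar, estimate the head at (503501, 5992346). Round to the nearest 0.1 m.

∂h/∂x = (201.12 − 201.48) / (503031 − 503296) = +0.001358
∂h/∂y = (199.92 − 201.48) / (5992071 − 5992351) = +0.005571
h(503501, 5992346) = 201.48 + (+0.001358)·(205) + (+0.005571)·(-5) = 201.48 +0.278 -0.028 = 201.731 m.

201.7 m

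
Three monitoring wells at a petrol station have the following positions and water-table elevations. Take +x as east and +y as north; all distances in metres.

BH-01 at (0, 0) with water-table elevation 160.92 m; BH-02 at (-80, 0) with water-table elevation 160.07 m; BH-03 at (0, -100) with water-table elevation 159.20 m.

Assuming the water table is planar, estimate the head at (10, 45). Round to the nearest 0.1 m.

∂h/∂x = (160.07 − 160.92) / (-80 − 0) = +0.01062
∂h/∂y = (159.20 − 160.92) / (-100 − 0) = +0.01720
h(10, 45) = 160.92 + (+0.01062)·(10) + (+0.01720)·(45) = 160.92 +0.106 +0.774 = 161.800 m.

161.8 m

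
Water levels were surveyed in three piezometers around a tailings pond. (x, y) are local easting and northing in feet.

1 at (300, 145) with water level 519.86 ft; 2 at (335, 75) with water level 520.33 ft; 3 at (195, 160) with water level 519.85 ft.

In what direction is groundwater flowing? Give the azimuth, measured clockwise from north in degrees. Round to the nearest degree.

007°

With h = a·x + b·y + c and 1 as origin, the differences give:
  35·a + (-70)·b = +0.47
  (-105)·a + 15·b = -0.01
Eliminate b (×15 and ×(-70), subtract): -6825·a = 6.350 → a = ∂h/∂x = -0.0009304
Back-substitute: b = ∂h/∂y = -0.007179.
Flow direction (−∇h) has components (+0.0009304 E, +0.007179 N).
Azimuth = atan2(E, N) = atan2(+0.0009304, +0.007179) = 7.4° ≈ 007°.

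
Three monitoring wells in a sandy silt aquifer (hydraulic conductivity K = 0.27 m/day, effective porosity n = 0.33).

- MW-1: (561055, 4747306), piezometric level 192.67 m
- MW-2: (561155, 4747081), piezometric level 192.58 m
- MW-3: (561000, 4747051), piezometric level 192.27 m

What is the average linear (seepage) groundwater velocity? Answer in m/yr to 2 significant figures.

0.64 m/yr

Differences from MW-1: to MW-2 (Δx, Δy, Δh) = (100, -225, -0.09); to MW-3 = (-55, -255, -0.40).
Solve a·Δx + b·Δy = Δh: det = 100·(-255) − (-55)·(-225) = -37875.
∂h/∂x = [(-0.09)·(-255) − (-0.40)·(-225)] / -37875 = +0.001770
∂h/∂y = [100·(-0.40) − (-55)·(-0.09)] / -37875 = +0.001187
|∇h| = √(0.001770² + 0.001187²) = 0.002131
Seepage velocity v = K·i/n = 0.27 × 0.002131 / 0.33 = 0.001744 m/day = 0.637 m/yr.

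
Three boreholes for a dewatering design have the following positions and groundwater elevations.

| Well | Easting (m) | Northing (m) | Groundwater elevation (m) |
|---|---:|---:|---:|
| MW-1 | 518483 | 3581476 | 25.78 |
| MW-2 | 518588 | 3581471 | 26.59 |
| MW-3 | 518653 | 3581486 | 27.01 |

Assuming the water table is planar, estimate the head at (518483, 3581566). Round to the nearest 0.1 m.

Three-point gradient (reference MW-1): Δ to MW-2 = (105, -5, +0.81), Δ to MW-3 = (170, 10, +1.23).
∂h/∂x = +0.007500, ∂h/∂y = -0.004500 (det = 1900).
h(518483, 3581566) = 25.78 + (+0.007500)·(0) + (-0.004500)·(90) = 25.78 +0.000 -0.405 = 25.375 m.

25.4 m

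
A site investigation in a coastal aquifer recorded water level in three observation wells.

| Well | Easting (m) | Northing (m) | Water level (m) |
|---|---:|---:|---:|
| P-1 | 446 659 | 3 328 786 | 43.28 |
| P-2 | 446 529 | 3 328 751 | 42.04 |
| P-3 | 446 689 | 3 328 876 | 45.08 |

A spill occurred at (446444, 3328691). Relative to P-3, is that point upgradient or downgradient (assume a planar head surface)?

Differences from P-1: to P-2 (Δx, Δy, Δh) = (-130, -35, -1.24); to P-3 = (30, 90, +1.80).
Solve a·Δx + b·Δy = Δh: det = (-130)·90 − 30·(-35) = -10650.
∂h/∂x = [(-1.24)·90 − (+1.80)·(-35)] / -10650 = +0.004563
∂h/∂y = [(-130)·(+1.80) − 30·(-1.24)] / -10650 = +0.01848
Head at (446444, 3328691) = 43.28 + (+0.004563)·(-215) + (+0.01848)·(-95) = 40.54 m.
That is lower than the 45.08 m at P-3, so the point is downgradient.

downgradient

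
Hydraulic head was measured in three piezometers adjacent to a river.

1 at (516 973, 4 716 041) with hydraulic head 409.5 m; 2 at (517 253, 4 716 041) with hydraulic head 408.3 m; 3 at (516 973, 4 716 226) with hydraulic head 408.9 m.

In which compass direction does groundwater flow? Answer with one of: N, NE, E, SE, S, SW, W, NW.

NE

∂h/∂x = (408.3 − 409.5) / (517253 − 516973) = -0.004286
∂h/∂y = (408.9 − 409.5) / (4716226 − 4716041) = -0.003243
Flow = −∇h = (+0.004286 east, +0.003243 north), which points northeast.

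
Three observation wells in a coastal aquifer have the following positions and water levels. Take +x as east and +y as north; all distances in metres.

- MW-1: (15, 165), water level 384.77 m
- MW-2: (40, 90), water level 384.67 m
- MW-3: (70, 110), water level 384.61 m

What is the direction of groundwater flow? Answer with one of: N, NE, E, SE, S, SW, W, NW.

With h = a·x + b·y + c and MW-1 as origin, the differences give:
  25·a + (-75)·b = -0.10
  55·a + (-55)·b = -0.16
Eliminate b (×(-55) and ×(-75), subtract): 2750·a = -6.500 → a = ∂h/∂x = -0.002364
Back-substitute: b = ∂h/∂y = +0.0005455.
Flow = −∇h = (+0.002364 east, -0.0005455 north), which points east.

E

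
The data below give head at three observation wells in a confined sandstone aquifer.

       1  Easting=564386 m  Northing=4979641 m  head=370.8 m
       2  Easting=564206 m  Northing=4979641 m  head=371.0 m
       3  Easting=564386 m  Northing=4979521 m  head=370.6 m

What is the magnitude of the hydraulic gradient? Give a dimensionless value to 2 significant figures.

∂h/∂x = (371.0 − 370.8) / (564206 − 564386) = -0.001111
∂h/∂y = (370.6 − 370.8) / (4979521 − 4979641) = +0.001667
|∇h| = √(-0.001111² + 0.001667²) = 0.002003

0.0020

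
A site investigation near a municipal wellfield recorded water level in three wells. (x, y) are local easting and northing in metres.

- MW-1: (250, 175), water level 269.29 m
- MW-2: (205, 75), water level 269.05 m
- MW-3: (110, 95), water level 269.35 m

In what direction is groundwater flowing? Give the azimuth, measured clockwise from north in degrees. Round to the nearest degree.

With h = a·x + b·y + c and MW-1 as origin, the differences give:
  (-45)·a + (-100)·b = -0.24
  (-140)·a + (-80)·b = +0.06
Eliminate b (×(-80) and ×(-100), subtract): -10400·a = 25.200 → a = ∂h/∂x = -0.002423
Back-substitute: b = ∂h/∂y = +0.003490.
Flow direction (−∇h) has components (+0.002423 E, -0.003490 N).
Azimuth = atan2(E, N) = atan2(+0.002423, -0.003490) = 145.2° ≈ 145°.

145°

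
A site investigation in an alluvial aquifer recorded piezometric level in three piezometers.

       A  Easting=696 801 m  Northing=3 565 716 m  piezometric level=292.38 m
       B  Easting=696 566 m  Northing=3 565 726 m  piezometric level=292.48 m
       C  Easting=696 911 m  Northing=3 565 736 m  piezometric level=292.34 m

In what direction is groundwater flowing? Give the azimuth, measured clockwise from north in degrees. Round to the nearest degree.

Differences from A: to B (Δx, Δy, Δh) = (-235, 10, +0.10); to C = (110, 20, -0.04).
Determinant of the coordinate differences = (-235)·20 − 110·10 = -5800.
∂h/∂x = [(+0.10)·20 − (-0.04)·10] / -5800 = -0.0004138
∂h/∂y = [(-235)·(-0.04) − 110·(+0.10)] / -5800 = +0.0002759
Flow direction (−∇h) has components (+0.0004138 E, -0.0002759 N).
Azimuth = atan2(E, N) = atan2(+0.0004138, -0.0002759) = 123.7° ≈ 124°.

124°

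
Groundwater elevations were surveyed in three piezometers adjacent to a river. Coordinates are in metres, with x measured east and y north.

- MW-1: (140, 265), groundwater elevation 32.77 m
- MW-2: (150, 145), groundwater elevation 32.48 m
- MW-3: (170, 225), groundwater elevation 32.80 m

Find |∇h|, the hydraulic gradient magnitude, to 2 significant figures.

0.0055

Three-point gradient (reference MW-1): Δ to MW-2 = (10, -120, -0.29), Δ to MW-3 = (30, -40, +0.03).
∂h/∂x = +0.004750, ∂h/∂y = +0.002813 (det = 3200).
|∇h| = √(0.004750² + 0.002813²) = 0.00552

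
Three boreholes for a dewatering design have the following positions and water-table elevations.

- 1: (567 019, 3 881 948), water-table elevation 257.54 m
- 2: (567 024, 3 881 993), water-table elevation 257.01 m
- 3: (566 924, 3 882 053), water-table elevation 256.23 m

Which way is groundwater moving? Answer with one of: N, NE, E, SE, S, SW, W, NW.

Taking 1 as reference: 2−1 = (5, 45, -0.53); 3−1 = (-95, 105, -1.31).
Solve a·Δx + b·Δy = Δh: det = 5·105 − (-95)·45 = 4800.
∂h/∂x = [(-0.53)·105 − (-1.31)·45] / 4800 = +0.0006875
∂h/∂y = [5·(-1.31) − (-95)·(-0.53)] / 4800 = -0.01185
Flow = −∇h = (-0.0006875 east, +0.01185 north), which points north.

N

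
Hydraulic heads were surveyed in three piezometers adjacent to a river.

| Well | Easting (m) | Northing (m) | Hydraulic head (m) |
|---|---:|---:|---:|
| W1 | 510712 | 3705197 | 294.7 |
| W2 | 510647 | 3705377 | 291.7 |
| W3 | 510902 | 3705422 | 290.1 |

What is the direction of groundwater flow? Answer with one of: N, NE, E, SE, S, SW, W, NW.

Three-point gradient (reference W1): Δ to W2 = (-65, 180, -3.0), Δ to W3 = (190, 225, -4.6).
∂h/∂x = -0.003134, ∂h/∂y = -0.01780 (det = -48825).
Flow = −∇h = (+0.003134 east, +0.01780 north), which points north.

N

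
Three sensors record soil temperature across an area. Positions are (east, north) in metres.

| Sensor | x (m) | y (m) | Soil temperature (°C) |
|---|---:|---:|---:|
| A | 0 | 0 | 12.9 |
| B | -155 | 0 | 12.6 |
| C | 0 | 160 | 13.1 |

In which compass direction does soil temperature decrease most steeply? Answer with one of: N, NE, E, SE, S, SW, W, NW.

SW

∂T/∂x = (12.6 − 12.9) / (-155 − 0) = +0.001935
∂T/∂y = (13.1 − 12.9) / (160 − 0) = +0.001250
Steepest decrease is along −∇f = (-0.001935 E, -0.001250 N) → southwest.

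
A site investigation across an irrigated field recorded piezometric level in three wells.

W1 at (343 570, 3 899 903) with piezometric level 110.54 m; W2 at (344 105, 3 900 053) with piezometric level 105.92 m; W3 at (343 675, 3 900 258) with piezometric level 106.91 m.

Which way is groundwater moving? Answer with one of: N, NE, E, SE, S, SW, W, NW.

NE

Taking W1 as reference: W2−W1 = (535, 150, -4.62); W3−W1 = (105, 355, -3.63).
Solve a·Δx + b·Δy = Δh: det = 535·355 − 105·150 = 174175.
∂h/∂x = [(-4.62)·355 − (-3.63)·150] / 174175 = -0.006290
∂h/∂y = [535·(-3.63) − 105·(-4.62)] / 174175 = -0.008365
Flow = −∇h = (+0.006290 east, +0.008365 north), which points northeast.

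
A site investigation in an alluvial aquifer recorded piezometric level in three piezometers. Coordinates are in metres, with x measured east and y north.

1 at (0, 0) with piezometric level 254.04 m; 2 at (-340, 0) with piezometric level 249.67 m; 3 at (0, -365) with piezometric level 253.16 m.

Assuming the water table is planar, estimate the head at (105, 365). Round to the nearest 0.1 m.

256.3 m

∂h/∂x = (249.67 − 254.04) / (-340 − 0) = +0.01285
∂h/∂y = (253.16 − 254.04) / (-365 − 0) = +0.002411
h(105, 365) = 254.04 + (+0.01285)·(105) + (+0.002411)·(365) = 254.04 +1.350 +0.880 = 256.270 m.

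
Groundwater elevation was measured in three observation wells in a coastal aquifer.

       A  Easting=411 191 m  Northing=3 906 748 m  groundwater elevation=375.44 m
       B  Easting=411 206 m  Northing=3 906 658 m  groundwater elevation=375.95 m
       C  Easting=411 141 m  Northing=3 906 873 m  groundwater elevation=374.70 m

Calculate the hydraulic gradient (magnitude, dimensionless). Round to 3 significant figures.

0.00559

Differences from A: to B (Δx, Δy, Δh) = (15, -90, +0.51); to C = (-50, 125, -0.74).
Determinant of the coordinate differences = 15·125 − (-50)·(-90) = -2625.
∂h/∂x = [(+0.51)·125 − (-0.74)·(-90)] / -2625 = +0.001086
∂h/∂y = [15·(-0.74) − (-50)·(+0.51)] / -2625 = -0.005486
|∇h| = √(0.001086² + -0.005486²) = 0.005592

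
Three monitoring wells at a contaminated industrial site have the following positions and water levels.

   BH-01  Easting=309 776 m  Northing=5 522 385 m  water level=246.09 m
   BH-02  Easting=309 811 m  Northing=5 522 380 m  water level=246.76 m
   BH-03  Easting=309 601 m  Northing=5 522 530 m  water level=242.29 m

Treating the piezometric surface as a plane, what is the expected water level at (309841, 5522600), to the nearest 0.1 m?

246.5 m

With h = a·x + b·y + c and BH-01 as origin, the differences give:
  35·a + (-5)·b = +0.67
  (-175)·a + 145·b = -3.80
Eliminate b (×145 and ×(-5), subtract): 4200·a = 78.150 → a = ∂h/∂x = +0.01861
Back-substitute: b = ∂h/∂y = -0.003750.
h(309841, 5522600) = 246.09 + (+0.01861)·(65) + (-0.003750)·(215) = 246.09 +1.209 -0.806 = 246.493 m.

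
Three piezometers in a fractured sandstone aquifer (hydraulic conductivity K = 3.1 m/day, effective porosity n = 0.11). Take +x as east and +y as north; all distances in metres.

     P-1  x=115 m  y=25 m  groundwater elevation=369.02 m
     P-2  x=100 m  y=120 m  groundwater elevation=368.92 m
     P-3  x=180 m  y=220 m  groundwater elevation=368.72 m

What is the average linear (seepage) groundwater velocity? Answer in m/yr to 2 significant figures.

Three-point gradient (reference P-1): Δ to P-2 = (-15, 95, -0.10), Δ to P-3 = (65, 195, -0.30).
∂h/∂x = -0.0009890, ∂h/∂y = -0.001209 (det = -9100).
|∇h| = √(-0.0009890² + -0.001209²) = 0.001562
Seepage velocity v = K·i/n = 3.1 × 0.001562 / 0.11 = 0.04402 m/day = 16.08 m/yr.

16 m/yr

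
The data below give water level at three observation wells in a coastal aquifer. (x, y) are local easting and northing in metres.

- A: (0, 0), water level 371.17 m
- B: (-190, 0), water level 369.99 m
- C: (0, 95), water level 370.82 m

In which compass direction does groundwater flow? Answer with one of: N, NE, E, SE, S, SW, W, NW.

NW

∂h/∂x = (369.99 − 371.17) / (-190 − 0) = +0.006211
∂h/∂y = (370.82 − 371.17) / (95 − 0) = -0.003684
Flow = −∇h = (-0.006211 east, +0.003684 north), which points northwest.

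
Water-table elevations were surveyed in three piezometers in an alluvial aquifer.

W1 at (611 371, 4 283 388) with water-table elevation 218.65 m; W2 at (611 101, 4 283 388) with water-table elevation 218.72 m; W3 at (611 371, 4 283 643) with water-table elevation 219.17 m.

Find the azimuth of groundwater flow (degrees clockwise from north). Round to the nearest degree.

173°

∂h/∂x = (218.72 − 218.65) / (611101 − 611371) = -0.0002593
∂h/∂y = (219.17 − 218.65) / (4283643 − 4283388) = +0.002039
Flow direction (−∇h) has components (+0.0002593 E, -0.002039 N).
Azimuth = atan2(E, N) = atan2(+0.0002593, -0.002039) = 172.8° ≈ 173°.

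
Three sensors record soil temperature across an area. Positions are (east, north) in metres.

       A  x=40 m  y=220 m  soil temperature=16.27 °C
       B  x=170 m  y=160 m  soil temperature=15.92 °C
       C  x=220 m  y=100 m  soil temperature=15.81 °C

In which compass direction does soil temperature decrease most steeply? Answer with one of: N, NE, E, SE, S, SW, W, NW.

Three-point gradient (reference A): Δ to B = (130, -60, -0.35), Δ to C = (180, -120, -0.46).
∂T/∂x = -0.003000, ∂T/∂y = -0.0006667 (det = -4800).
Steepest decrease is along −∇f = (+0.003000 E, +0.0006667 N) → east.

E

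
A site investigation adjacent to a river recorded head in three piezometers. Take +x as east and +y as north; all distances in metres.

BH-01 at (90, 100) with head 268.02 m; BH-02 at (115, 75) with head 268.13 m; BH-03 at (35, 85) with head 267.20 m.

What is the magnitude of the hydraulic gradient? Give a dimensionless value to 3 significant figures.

0.0151

Taking BH-01 as reference: BH-02−BH-01 = (25, -25, +0.11); BH-03−BH-01 = (-55, -15, -0.82).
Determinant of the coordinate differences = 25·(-15) − (-55)·(-25) = -1750.
∂h/∂x = [(+0.11)·(-15) − (-0.82)·(-25)] / -1750 = +0.01266
∂h/∂y = [25·(-0.82) − (-55)·(+0.11)] / -1750 = +0.008257
|∇h| = √(0.01266² + 0.008257²) = 0.01511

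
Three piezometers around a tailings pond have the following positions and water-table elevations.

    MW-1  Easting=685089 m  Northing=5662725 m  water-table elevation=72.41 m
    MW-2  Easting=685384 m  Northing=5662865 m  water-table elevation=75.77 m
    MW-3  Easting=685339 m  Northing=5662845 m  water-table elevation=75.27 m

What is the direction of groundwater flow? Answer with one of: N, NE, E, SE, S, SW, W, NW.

Differences from MW-1: to MW-2 (Δx, Δy, Δh) = (295, 140, +3.36); to MW-3 = (250, 120, +2.86).
Determinant of the coordinate differences = 295·120 − 250·140 = 400.
∂h/∂x = [(+3.36)·120 − (+2.86)·140] / 400 = +0.007000
∂h/∂y = [295·(+2.86) − 250·(+3.36)] / 400 = +0.009250
Flow = −∇h = (-0.007000 east, -0.009250 north), which points southwest.

SW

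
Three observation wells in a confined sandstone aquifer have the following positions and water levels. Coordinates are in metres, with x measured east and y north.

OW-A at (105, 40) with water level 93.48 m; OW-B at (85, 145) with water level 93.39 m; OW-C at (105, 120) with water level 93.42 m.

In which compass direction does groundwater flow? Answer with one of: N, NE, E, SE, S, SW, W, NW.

NW

With h = a·x + b·y + c and OW-A as origin, the differences give:
  (-20)·a + 105·b = -0.09
  0·a + 80·b = -0.06
Eliminate b (×80 and ×105, subtract): -1600·a = -0.900 → a = ∂h/∂x = +0.0005625
Back-substitute: b = ∂h/∂y = -0.0007500.
Flow = −∇h = (-0.0005625 east, +0.0007500 north), which points northwest.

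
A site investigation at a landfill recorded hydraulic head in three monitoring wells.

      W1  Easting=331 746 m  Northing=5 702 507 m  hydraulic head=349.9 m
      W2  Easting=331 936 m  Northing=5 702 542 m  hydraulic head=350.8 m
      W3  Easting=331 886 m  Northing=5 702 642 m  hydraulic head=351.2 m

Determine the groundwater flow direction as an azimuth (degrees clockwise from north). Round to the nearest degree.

Differences from W1: to W2 (Δx, Δy, Δh) = (190, 35, +0.9); to W3 = (140, 135, +1.3).
Determinant of the coordinate differences = 190·135 − 140·35 = 20750.
∂h/∂x = [(+0.9)·135 − (+1.3)·35] / 20750 = +0.003663
∂h/∂y = [190·(+1.3) − 140·(+0.9)] / 20750 = +0.005831
Flow direction (−∇h) has components (-0.003663 E, -0.005831 N).
Azimuth = atan2(E, N) = atan2(-0.003663, -0.005831) = 212.1° ≈ 212°.

212°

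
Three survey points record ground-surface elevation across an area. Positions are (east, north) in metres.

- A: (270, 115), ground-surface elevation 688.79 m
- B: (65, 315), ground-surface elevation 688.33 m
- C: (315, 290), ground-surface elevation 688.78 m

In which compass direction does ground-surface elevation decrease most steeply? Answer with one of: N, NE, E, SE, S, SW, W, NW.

W

Three-point gradient (reference A): Δ to B = (-205, 200, -0.46), Δ to C = (45, 175, -0.01).
∂z/∂x = +0.001749, ∂z/∂y = -0.0005070 (det = -44875).
Steepest decrease is along −∇f = (-0.001749 E, +0.0005070 N) → west.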